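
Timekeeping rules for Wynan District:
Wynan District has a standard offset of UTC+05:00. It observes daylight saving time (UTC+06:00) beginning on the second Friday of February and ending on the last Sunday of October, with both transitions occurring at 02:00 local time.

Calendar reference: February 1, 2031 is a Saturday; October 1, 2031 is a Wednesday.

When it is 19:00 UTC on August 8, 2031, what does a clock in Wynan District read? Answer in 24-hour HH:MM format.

1 February 2031 is a Saturday, so the first Friday is February 7 and the second is February 14.
1 October 2031 is a Wednesday, so Sundays fall on 5, 12, 19, 26; the last is October 26.
At the standard offset (UTC+05:00), 19:00 UTC + 5h = 00:00 Wynan District standard time (rolling into the next day, 9 August 2031).
The standard-time date in Wynan District, August 9, 2031, falls between 14 February and 26 October, so daylight saving is in effect and Wynan District is at UTC+06:00.
19:00 UTC + 6h = 01:00 local (rolling into the next day, 9 August 2031).

01:00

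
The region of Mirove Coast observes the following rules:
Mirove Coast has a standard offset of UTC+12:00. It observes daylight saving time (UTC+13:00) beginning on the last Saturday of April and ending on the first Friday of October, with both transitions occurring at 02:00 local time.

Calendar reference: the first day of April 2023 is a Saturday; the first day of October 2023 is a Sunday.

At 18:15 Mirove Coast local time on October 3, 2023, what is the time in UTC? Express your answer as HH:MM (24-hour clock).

1 April 2023 is a Saturday, so Saturdays fall on 1, 8, 15, 22, 29; the last is April 29.
1 October 2023 is a Sunday, so the first Friday is October 6.
Daylight saving runs 29 April – 6 October; October 3, 2023 is inside that window, so Mirove Coast is at UTC+13:00.
18:15 local − 13h = 05:15 UTC.

05:15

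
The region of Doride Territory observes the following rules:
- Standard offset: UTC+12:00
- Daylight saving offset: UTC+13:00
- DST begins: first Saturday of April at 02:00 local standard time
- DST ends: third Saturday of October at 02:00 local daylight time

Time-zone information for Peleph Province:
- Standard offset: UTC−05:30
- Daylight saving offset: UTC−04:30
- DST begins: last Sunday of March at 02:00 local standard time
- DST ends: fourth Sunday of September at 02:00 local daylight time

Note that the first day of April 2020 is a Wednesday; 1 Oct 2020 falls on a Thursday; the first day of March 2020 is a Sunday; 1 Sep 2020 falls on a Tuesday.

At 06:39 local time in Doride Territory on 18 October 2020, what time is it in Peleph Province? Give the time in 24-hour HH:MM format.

13:09

1 April 2020 is a Wednesday, so the first Saturday is April 4.
1 October 2020 is a Thursday, so the first Saturday is October 3 and the third is October 17.
Daylight saving runs 4 April – 17 October; 18 October 2020 is outside that window, so Doride Territory is on standard time at UTC+12:00.
06:39 Doride Territory − 12h = 18:39 UTC (rolling into the previous day, 17 October 2020).
1 March 2020 is a Sunday, so Sundays fall on 1, 8, 15, 22, 29; the last is March 29.
1 September 2020 is a Tuesday, so the first Sunday is September 6 and the fourth is September 27.
At the standard offset (UTC−05:30), 18:39 UTC − 5h30m = 13:09 Peleph Province standard time.
The standard-time date in Peleph Province, 17 October 2020, does not fall between 29 March and 27 September, so daylight saving is not in effect and Peleph Province is at UTC−05:30.
18:39 UTC − 5h30m = 13:09 Peleph Province.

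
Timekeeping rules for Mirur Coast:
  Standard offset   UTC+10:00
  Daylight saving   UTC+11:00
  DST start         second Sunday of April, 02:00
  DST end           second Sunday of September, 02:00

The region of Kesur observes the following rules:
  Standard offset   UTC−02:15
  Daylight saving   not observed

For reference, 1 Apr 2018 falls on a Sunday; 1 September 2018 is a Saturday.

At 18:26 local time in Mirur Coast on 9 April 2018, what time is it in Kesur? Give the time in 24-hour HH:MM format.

05:11

1 April 2018 is a Sunday, so the first Sunday is April 1 and the second is April 8.
1 September 2018 is a Saturday, so the first Sunday is September 2 and the second is September 9.
Daylight saving runs 8 April – 9 September; 9 April 2018 is inside that window, so Mirur Coast is at UTC+11:00.
18:26 Mirur Coast − 11h = 07:26 UTC.
Kesur has no daylight saving, so its offset is UTC−02:15 year-round.
07:26 UTC − 2h15m = 05:11 Kesur.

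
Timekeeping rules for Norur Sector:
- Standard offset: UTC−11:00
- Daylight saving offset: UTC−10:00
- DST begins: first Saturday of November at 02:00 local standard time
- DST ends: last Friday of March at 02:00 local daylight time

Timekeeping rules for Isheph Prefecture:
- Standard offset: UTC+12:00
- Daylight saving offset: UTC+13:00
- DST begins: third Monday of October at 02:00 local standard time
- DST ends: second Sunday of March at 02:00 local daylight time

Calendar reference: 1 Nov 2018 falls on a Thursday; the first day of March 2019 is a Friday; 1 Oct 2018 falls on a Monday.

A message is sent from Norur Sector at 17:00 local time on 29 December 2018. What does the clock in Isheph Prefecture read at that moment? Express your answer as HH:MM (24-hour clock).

16:00

1 November 2018 is a Thursday, so the first Saturday is November 3.
1 March 2019 is a Friday, so Fridays fall on 1, 8, 15, 22, 29; the last is March 29.
29 December 2018 falls between 3 November 2018 and 29 March 2019, so daylight saving is in effect and Norur Sector is at UTC−10:00.
17:00 Norur Sector + 10h = 03:00 UTC (rolling into the next day, 30 December 2018).
1 October 2018 is a Monday, so the first Monday is October 1 and the third is October 15.
1 March 2019 is a Friday, so the first Sunday is March 3 and the second is March 10.
At the standard offset (UTC+12:00), 03:00 UTC + 12h = 15:00 Isheph Prefecture standard time.
The standard-time date in Isheph Prefecture, 30 December 2018, lies within the daylight-saving period (15 October 2018 – 10 March 2019), so Isheph Prefecture is on daylight time, UTC+13:00.
03:00 UTC + 13h = 16:00 Isheph Prefecture.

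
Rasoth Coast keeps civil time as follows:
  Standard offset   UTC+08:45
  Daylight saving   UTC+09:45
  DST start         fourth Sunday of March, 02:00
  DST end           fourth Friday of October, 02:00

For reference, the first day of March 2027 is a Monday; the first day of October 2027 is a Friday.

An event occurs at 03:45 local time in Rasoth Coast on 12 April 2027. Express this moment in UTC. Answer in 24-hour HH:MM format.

1 March 2027 is a Monday, so the first Sunday is March 7 and the fourth is March 28.
1 October 2027 is a Friday, so the first Friday is October 1 and the fourth is October 22.
Daylight saving runs 28 March – 22 October; 12 April 2027 is inside that window, so Rasoth Coast is at UTC+09:45.
03:45 local − 9h45m = 18:00 UTC (rolling into the previous day, 11 April 2027).

18:00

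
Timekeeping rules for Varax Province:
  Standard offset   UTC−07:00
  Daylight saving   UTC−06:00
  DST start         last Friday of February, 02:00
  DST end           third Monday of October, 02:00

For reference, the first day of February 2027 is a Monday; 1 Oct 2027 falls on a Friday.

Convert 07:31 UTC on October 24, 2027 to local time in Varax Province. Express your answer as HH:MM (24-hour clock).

00:31

1 February 2027 is a Monday, so Fridays fall on 5, 12, 19, 26; the last is February 26.
1 October 2027 is a Friday, so the first Monday is October 4 and the third is October 18.
At the standard offset (UTC−07:00), 07:31 UTC − 7h = 00:31 Varax Province standard time.
Daylight saving runs 26 February – 18 October; the standard-time date in Varax Province, October 24, 2027, is outside that window, so Varax Province is on standard time at UTC−07:00.
07:31 UTC − 7h = 00:31 local.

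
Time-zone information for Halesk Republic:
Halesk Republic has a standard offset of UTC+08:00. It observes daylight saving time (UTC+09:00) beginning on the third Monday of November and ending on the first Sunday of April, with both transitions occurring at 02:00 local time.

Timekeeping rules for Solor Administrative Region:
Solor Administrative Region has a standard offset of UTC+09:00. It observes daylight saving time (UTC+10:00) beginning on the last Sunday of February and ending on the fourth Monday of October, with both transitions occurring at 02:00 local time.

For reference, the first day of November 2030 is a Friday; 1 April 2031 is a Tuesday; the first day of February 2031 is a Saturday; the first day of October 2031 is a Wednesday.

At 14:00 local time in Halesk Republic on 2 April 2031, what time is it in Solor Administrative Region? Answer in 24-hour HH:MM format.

1 November 2030 is a Friday, so the first Monday is November 4 and the third is November 18.
1 April 2031 is a Tuesday, so the first Sunday is April 6.
2 April 2031 lies within the daylight-saving period (18 November 2030 – 6 April 2031), so Halesk Republic is on daylight time, UTC+09:00.
14:00 Halesk Republic − 9h = 05:00 UTC.
1 February 2031 is a Saturday, so Sundays fall on 2, 9, 16, 23; the last is February 23.
1 October 2031 is a Wednesday, so the first Monday is October 6 and the fourth is October 27.
At the standard offset (UTC+09:00), 05:00 UTC + 9h = 14:00 Solor Administrative Region standard time.
Daylight saving runs 23 February – 27 October; the standard-time date in Solor Administrative Region, 2 April 2031, is inside that window, so Solor Administrative Region is at UTC+10:00.
05:00 UTC + 10h = 15:00 Solor Administrative Region.

15:00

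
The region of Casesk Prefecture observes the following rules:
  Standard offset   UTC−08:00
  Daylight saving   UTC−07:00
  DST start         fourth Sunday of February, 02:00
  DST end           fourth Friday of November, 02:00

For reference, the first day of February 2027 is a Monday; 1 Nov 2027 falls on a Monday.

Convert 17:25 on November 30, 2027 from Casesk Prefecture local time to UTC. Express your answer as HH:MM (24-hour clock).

1 February 2027 is a Monday, so the first Sunday is February 7 and the fourth is February 28.
1 November 2027 is a Monday, so the first Friday is November 5 and the fourth is November 26.
Daylight saving runs 28 February – 26 November; November 30, 2027 is outside that window, so Casesk Prefecture is on standard time at UTC−08:00.
17:25 local + 8h = 01:25 UTC (rolling into the next day, 1 December 2027).

01:25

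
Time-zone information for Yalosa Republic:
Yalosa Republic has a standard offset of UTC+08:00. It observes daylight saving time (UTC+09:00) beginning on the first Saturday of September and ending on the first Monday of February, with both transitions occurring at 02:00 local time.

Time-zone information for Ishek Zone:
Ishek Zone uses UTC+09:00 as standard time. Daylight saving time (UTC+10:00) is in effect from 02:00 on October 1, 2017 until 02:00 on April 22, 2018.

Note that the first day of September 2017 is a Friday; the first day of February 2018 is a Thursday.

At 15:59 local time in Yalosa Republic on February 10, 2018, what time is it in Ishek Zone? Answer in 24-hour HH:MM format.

17:59

1 September 2017 is a Friday, so the first Saturday is September 2.
1 February 2018 is a Thursday, so the first Monday is February 5.
February 10, 2018 is outside the daylight-saving period (2 September 2017 – 5 February 2018), so Yalosa Republic is on standard time, UTC+08:00.
15:59 Yalosa Republic − 8h = 07:59 UTC.
At the standard offset (UTC+09:00), 07:59 UTC + 9h = 16:59 Ishek Zone standard time.
The standard-time date in Ishek Zone, February 10, 2018, lies within the daylight-saving period (1 October 2017 – 22 April 2018), so Ishek Zone is on daylight time, UTC+10:00.
07:59 UTC + 10h = 17:59 Ishek Zone.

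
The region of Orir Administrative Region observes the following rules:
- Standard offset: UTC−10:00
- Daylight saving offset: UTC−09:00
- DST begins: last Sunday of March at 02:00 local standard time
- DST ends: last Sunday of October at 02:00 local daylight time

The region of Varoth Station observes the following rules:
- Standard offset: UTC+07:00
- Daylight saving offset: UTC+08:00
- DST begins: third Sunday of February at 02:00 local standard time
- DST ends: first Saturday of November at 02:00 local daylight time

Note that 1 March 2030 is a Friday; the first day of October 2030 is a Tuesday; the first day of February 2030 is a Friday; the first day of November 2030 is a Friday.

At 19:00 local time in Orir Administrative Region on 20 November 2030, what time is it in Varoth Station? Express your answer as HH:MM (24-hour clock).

1 March 2030 is a Friday, so Sundays fall on 3, 10, 17, 24, 31; the last is March 31.
1 October 2030 is a Tuesday, so Sundays fall on 6, 13, 20, 27; the last is October 27.
Daylight saving runs 31 March – 27 October; 20 November 2030 is outside that window, so Orir Administrative Region is on standard time at UTC−10:00.
19:00 Orir Administrative Region + 10h = 05:00 UTC (rolling into the next day, 21 November 2030).
1 February 2030 is a Friday, so the first Sunday is February 3 and the third is February 17.
1 November 2030 is a Friday, so the first Saturday is November 2.
At the standard offset (UTC+07:00), 05:00 UTC + 7h = 12:00 Varoth Station standard time.
Daylight saving runs 17 February – 2 November; the standard-time date in Varoth Station, 21 November 2030, is outside that window, so Varoth Station is on standard time at UTC+07:00.
05:00 UTC + 7h = 12:00 Varoth Station.

12:00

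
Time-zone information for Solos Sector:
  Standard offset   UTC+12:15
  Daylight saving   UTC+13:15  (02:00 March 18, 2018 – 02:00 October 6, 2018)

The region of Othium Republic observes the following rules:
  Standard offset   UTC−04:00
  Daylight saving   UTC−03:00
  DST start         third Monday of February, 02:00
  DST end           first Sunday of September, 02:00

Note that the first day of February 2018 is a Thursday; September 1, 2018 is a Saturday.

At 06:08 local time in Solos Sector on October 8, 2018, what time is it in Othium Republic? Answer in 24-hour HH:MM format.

October 8, 2018 is outside the daylight-saving period (18 March – 6 October), so Solos Sector is on standard time, UTC+12:15.
06:08 Solos Sector − 12h15m = 17:53 UTC (rolling into the previous day, 7 October 2018).
1 February 2018 is a Thursday, so the first Monday is February 5 and the third is February 19.
1 September 2018 is a Saturday, so the first Sunday is September 2.
At the standard offset (UTC−04:00), 17:53 UTC − 4h = 13:53 Othium Republic standard time.
The standard-time date in Othium Republic, October 7, 2018, is outside the daylight-saving period (19 February – 2 September), so Othium Republic is on standard time, UTC−04:00.
17:53 UTC − 4h = 13:53 Othium Republic.

13:53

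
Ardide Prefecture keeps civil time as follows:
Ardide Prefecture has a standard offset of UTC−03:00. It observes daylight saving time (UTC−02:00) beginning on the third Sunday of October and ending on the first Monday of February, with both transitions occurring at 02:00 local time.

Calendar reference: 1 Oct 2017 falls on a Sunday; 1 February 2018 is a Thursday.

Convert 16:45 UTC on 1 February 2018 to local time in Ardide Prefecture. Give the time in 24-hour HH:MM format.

1 October 2017 is a Sunday, so the first Sunday is October 1 and the third is October 15.
1 February 2018 is a Thursday, so the first Monday is February 5.
At the standard offset (UTC−03:00), 16:45 UTC − 3h = 13:45 Ardide Prefecture standard time.
The standard-time date in Ardide Prefecture, 1 February 2018, lies within the daylight-saving period (15 October 2017 – 5 February 2018), so Ardide Prefecture is on daylight time, UTC−02:00.
16:45 UTC − 2h = 14:45 local.

14:45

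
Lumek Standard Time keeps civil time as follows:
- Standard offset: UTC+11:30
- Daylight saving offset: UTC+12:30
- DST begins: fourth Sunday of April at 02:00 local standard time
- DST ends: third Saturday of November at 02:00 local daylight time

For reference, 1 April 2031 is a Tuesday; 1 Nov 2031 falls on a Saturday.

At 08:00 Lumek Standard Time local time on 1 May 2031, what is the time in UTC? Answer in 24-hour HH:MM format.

1 April 2031 is a Tuesday, so the first Sunday is April 6 and the fourth is April 27.
1 November 2031 is a Saturday, so the first Saturday is November 1 and the third is November 15.
1 May 2031 lies within the daylight-saving period (27 April – 15 November), so Lumek Standard Time is on daylight time, UTC+12:30.
08:00 local − 12h30m = 19:30 UTC (rolling into the previous day, 30 April 2031).

19:30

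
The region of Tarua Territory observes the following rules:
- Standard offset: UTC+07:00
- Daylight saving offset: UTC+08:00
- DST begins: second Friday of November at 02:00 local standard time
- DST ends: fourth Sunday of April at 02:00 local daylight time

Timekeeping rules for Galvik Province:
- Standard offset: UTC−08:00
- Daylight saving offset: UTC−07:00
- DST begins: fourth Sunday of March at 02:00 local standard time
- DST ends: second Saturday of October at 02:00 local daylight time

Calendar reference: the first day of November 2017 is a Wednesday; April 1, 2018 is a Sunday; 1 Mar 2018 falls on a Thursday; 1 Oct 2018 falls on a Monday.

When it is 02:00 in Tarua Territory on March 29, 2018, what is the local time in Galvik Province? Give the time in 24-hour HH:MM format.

11:00

1 November 2017 is a Wednesday, so the first Friday is November 3 and the second is November 10.
1 April 2018 is a Sunday, so the first Sunday is April 1 and the fourth is April 22.
March 29, 2018 lies within the daylight-saving period (10 November 2017 – 22 April 2018), so Tarua Territory is on daylight time, UTC+08:00.
02:00 Tarua Territory − 8h = 18:00 UTC (rolling into the previous day, 28 March 2018).
1 March 2018 is a Thursday, so the first Sunday is March 4 and the fourth is March 25.
1 October 2018 is a Monday, so the first Saturday is October 6 and the second is October 13.
At the standard offset (UTC−08:00), 18:00 UTC − 8h = 10:00 Galvik Province standard time.
The standard-time date in Galvik Province, March 28, 2018, falls between 25 March and 13 October, so daylight saving is in effect and Galvik Province is at UTC−07:00.
18:00 UTC − 7h = 11:00 Galvik Province.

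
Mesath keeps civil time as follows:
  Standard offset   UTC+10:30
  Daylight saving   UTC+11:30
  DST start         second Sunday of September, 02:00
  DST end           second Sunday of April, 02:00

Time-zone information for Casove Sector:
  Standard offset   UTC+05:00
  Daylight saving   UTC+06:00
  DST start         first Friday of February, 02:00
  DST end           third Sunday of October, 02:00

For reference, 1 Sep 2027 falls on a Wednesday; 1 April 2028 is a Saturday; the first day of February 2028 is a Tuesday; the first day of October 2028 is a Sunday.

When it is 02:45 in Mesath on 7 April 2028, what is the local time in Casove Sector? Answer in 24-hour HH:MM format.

21:15

1 September 2027 is a Wednesday, so the first Sunday is September 5 and the second is September 12.
1 April 2028 is a Saturday, so the first Sunday is April 2 and the second is April 9.
7 April 2028 falls between 12 September 2027 and 9 April 2028, so daylight saving is in effect and Mesath is at UTC+11:30.
02:45 Mesath − 11h30m = 15:15 UTC (rolling into the previous day, 6 April 2028).
1 February 2028 is a Tuesday, so the first Friday is February 4.
1 October 2028 is a Sunday, so the first Sunday is October 1 and the third is October 15.
At the standard offset (UTC+05:00), 15:15 UTC + 5h = 20:15 Casove Sector standard time.
Daylight saving runs 4 February – 15 October; the standard-time date in Casove Sector, 6 April 2028, is inside that window, so Casove Sector is at UTC+06:00.
15:15 UTC + 6h = 21:15 Casove Sector.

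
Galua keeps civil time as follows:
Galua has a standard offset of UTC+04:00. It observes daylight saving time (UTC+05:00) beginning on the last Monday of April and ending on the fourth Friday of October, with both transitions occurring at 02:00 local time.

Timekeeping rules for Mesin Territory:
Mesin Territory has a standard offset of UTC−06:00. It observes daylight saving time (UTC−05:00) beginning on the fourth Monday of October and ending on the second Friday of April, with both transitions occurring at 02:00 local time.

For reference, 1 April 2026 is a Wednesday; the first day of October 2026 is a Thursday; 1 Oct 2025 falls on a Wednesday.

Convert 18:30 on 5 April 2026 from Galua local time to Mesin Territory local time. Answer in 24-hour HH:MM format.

1 April 2026 is a Wednesday, so Mondays fall on 6, 13, 20, 27; the last is April 27.
1 October 2026 is a Thursday, so the first Friday is October 2 and the fourth is October 23.
5 April 2026 does not fall between 27 April and 23 October, so daylight saving is not in effect and Galua is at UTC+04:00.
18:30 Galua − 4h = 14:30 UTC.
1 October 2025 is a Wednesday, so the first Monday is October 6 and the fourth is October 27.
1 April 2026 is a Wednesday, so the first Friday is April 3 and the second is April 10.
At the standard offset (UTC−06:00), 14:30 UTC − 6h = 08:30 Mesin Territory standard time.
Daylight saving runs 27 October 2025 – 10 April 2026; the standard-time date in Mesin Territory, 5 April 2026, is inside that window, so Mesin Territory is at UTC−05:00.
14:30 UTC − 5h = 09:30 Mesin Territory.

09:30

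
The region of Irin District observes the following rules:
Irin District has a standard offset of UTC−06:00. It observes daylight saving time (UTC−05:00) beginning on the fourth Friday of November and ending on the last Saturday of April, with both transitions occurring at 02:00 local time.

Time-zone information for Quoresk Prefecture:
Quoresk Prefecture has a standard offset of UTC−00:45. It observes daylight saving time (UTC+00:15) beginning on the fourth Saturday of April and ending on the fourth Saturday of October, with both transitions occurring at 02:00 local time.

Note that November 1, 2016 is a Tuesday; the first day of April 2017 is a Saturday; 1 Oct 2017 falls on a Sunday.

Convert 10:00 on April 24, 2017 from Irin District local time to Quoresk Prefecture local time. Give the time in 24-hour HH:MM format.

1 November 2016 is a Tuesday, so the first Friday is November 4 and the fourth is November 25.
1 April 2017 is a Saturday, so Saturdays fall on 1, 8, 15, 22, 29; the last is April 29.
Daylight saving runs 25 November 2016 – 29 April 2017; April 24, 2017 is inside that window, so Irin District is at UTC−05:00.
10:00 Irin District + 5h = 15:00 UTC.
1 April 2017 is a Saturday, so the first Saturday is April 1 and the fourth is April 22.
1 October 2017 is a Sunday, so the first Saturday is October 7 and the fourth is October 28.
At the standard offset (UTC−00:45), 15:00 UTC − 0h45m = 14:15 Quoresk Prefecture standard time.
The standard-time date in Quoresk Prefecture, April 24, 2017, lies within the daylight-saving period (22 April – 28 October), so Quoresk Prefecture is on daylight time, UTC+00:15.
15:00 UTC + 0h15m = 15:15 Quoresk Prefecture.

15:15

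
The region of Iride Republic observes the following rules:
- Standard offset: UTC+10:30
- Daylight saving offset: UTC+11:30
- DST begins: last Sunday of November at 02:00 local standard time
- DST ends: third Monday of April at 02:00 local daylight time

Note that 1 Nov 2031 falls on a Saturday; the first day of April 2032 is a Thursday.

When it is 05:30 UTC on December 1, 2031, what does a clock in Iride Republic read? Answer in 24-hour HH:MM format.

1 November 2031 is a Saturday, so Sundays fall on 2, 9, 16, 23, 30; the last is November 30.
1 April 2032 is a Thursday, so the first Monday is April 5 and the third is April 19.
At the standard offset (UTC+10:30), 05:30 UTC + 10h30m = 16:00 Iride Republic standard time.
Daylight saving runs 30 November 2031 – 19 April 2032; the standard-time date in Iride Republic, December 1, 2031, is inside that window, so Iride Republic is at UTC+11:30.
05:30 UTC + 11h30m = 17:00 local.

17:00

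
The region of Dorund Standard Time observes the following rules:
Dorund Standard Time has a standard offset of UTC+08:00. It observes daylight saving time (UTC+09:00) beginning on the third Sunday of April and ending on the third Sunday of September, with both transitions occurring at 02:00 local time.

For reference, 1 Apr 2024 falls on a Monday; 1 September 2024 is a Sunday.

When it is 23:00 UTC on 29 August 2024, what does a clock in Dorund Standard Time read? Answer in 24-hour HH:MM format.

08:00

1 April 2024 is a Monday, so the first Sunday is April 7 and the third is April 21.
1 September 2024 is a Sunday, so the first Sunday is September 1 and the third is September 15.
At the standard offset (UTC+08:00), 23:00 UTC + 8h = 07:00 Dorund Standard Time standard time (rolling into the next day, 30 August 2024).
The standard-time date in Dorund Standard Time, 30 August 2024, lies within the daylight-saving period (21 April – 15 September), so Dorund Standard Time is on daylight time, UTC+09:00.
23:00 UTC + 9h = 08:00 local (rolling into the next day, 30 August 2024).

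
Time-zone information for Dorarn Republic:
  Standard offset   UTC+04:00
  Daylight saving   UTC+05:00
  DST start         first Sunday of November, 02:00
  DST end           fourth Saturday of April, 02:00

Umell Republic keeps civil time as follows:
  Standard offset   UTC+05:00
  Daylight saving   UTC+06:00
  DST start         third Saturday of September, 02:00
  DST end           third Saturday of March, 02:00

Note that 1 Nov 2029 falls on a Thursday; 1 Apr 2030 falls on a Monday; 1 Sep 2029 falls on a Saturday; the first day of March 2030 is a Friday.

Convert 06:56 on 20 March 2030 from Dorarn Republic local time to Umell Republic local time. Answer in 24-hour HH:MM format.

06:56

1 November 2029 is a Thursday, so the first Sunday is November 4.
1 April 2030 is a Monday, so the first Saturday is April 6 and the fourth is April 27.
Daylight saving runs 4 November 2029 – 27 April 2030; 20 March 2030 is inside that window, so Dorarn Republic is at UTC+05:00.
06:56 Dorarn Republic − 5h = 01:56 UTC.
1 September 2029 is a Saturday, so the first Saturday is September 1 and the third is September 15.
1 March 2030 is a Friday, so the first Saturday is March 2 and the third is March 16.
At the standard offset (UTC+05:00), 01:56 UTC + 5h = 06:56 Umell Republic standard time.
Daylight saving runs 15 September 2029 – 16 March 2030; the standard-time date in Umell Republic, 20 March 2030, is outside that window, so Umell Republic is on standard time at UTC+05:00.
01:56 UTC + 5h = 06:56 Umell Republic.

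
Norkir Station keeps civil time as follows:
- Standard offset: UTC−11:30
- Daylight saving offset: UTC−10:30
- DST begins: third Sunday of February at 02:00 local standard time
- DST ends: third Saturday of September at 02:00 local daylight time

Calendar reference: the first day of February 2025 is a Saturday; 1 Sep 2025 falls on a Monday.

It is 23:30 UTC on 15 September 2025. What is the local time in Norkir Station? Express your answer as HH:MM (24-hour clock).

1 February 2025 is a Saturday, so the first Sunday is February 2 and the third is February 16.
1 September 2025 is a Monday, so the first Saturday is September 6 and the third is September 20.
At the standard offset (UTC−11:30), 23:30 UTC − 11h30m = 12:00 Norkir Station standard time.
The standard-time date in Norkir Station, 15 September 2025, lies within the daylight-saving period (16 February – 20 September), so Norkir Station is on daylight time, UTC−10:30.
23:30 UTC − 10h30m = 13:00 local.

13:00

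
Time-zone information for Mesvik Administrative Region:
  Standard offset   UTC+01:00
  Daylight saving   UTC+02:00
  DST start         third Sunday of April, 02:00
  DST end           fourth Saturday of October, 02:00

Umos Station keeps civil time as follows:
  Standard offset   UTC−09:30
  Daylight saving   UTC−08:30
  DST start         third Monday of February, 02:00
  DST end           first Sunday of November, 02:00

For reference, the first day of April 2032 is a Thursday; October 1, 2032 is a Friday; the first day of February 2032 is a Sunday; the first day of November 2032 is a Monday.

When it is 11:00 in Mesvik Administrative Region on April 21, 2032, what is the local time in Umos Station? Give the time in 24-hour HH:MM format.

00:30

1 April 2032 is a Thursday, so the first Sunday is April 4 and the third is April 18.
1 October 2032 is a Friday, so the first Saturday is October 2 and the fourth is October 23.
April 21, 2032 falls between 18 April and 23 October, so daylight saving is in effect and Mesvik Administrative Region is at UTC+02:00.
11:00 Mesvik Administrative Region − 2h = 09:00 UTC.
1 February 2032 is a Sunday, so the first Monday is February 2 and the third is February 16.
1 November 2032 is a Monday, so the first Sunday is November 7.
At the standard offset (UTC−09:30), 09:00 UTC − 9h30m = 23:30 Umos Station standard time (rolling into the previous day, 20 April 2032).
The standard-time date in Umos Station, April 20, 2032, falls between 16 February and 7 November, so daylight saving is in effect and Umos Station is at UTC−08:30.
09:00 UTC − 8h30m = 00:30 Umos Station.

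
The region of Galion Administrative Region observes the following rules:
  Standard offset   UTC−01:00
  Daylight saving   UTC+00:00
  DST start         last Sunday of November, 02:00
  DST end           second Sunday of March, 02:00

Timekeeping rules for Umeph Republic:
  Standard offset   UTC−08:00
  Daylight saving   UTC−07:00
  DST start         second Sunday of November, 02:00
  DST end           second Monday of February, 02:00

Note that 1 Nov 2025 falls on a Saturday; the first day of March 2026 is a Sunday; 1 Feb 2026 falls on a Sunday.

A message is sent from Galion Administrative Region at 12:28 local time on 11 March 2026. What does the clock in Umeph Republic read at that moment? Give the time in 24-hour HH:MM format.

1 November 2025 is a Saturday, so Sundays fall on 2, 9, 16, 23, 30; the last is November 30.
1 March 2026 is a Sunday, so the first Sunday is March 1 and the second is March 8.
11 March 2026 does not fall between 30 November 2025 and 8 March 2026, so daylight saving is not in effect and Galion Administrative Region is at UTC−01:00.
12:28 Galion Administrative Region + 1h = 13:28 UTC.
1 November 2025 is a Saturday, so the first Sunday is November 2 and the second is November 9.
1 February 2026 is a Sunday, so the first Monday is February 2 and the second is February 9.
At the standard offset (UTC−08:00), 13:28 UTC − 8h = 05:28 Umeph Republic standard time.
Daylight saving runs 9 November 2025 – 9 February 2026; the standard-time date in Umeph Republic, 11 March 2026, is outside that window, so Umeph Republic is on standard time at UTC−08:00.
13:28 UTC − 8h = 05:28 Umeph Republic.

05:28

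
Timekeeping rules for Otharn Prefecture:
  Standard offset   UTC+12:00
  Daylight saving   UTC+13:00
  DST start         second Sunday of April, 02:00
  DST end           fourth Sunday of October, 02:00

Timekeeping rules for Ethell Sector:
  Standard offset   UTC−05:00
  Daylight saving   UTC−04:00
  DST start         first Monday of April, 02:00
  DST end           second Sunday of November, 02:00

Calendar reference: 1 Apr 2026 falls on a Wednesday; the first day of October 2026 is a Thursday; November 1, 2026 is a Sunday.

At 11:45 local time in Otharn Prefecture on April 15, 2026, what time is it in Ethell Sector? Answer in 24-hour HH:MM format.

1 April 2026 is a Wednesday, so the first Sunday is April 5 and the second is April 12.
1 October 2026 is a Thursday, so the first Sunday is October 4 and the fourth is October 25.
April 15, 2026 falls between 12 April and 25 October, so daylight saving is in effect and Otharn Prefecture is at UTC+13:00.
11:45 Otharn Prefecture − 13h = 22:45 UTC (rolling into the previous day, 14 April 2026).
1 April 2026 is a Wednesday, so the first Monday is April 6.
1 November 2026 is a Sunday, so the first Sunday is November 1 and the second is November 8.
At the standard offset (UTC−05:00), 22:45 UTC − 5h = 17:45 Ethell Sector standard time.
The standard-time date in Ethell Sector, April 14, 2026, lies within the daylight-saving period (6 April – 8 November), so Ethell Sector is on daylight time, UTC−04:00.
22:45 UTC − 4h = 18:45 Ethell Sector.

18:45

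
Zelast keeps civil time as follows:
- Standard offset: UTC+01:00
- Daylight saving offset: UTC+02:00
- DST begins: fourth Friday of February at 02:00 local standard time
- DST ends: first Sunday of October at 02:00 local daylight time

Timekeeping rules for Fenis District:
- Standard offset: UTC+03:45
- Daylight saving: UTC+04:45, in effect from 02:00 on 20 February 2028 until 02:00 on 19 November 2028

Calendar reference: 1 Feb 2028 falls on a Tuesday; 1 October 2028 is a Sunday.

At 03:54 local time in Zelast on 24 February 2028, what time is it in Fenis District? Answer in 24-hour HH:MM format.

07:39

1 February 2028 is a Tuesday, so the first Friday is February 4 and the fourth is February 25.
1 October 2028 is a Sunday, so the first Sunday is October 1.
Daylight saving runs 25 February – 1 October; 24 February 2028 is outside that window, so Zelast is on standard time at UTC+01:00.
03:54 Zelast − 1h = 02:54 UTC.
At the standard offset (UTC+03:45), 02:54 UTC + 3h45m = 06:39 Fenis District standard time.
The standard-time date in Fenis District, 24 February 2028, falls between 20 February and 19 November, so daylight saving is in effect and Fenis District is at UTC+04:45.
02:54 UTC + 4h45m = 07:39 Fenis District.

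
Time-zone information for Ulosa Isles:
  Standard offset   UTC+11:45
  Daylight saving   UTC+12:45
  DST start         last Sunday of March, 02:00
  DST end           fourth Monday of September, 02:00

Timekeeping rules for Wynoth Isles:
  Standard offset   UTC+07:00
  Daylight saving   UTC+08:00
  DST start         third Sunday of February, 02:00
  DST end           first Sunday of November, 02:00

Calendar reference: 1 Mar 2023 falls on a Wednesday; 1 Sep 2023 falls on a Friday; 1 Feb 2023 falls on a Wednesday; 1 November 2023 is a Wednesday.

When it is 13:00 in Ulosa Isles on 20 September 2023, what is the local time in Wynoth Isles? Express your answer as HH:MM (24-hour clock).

08:15

1 March 2023 is a Wednesday, so Sundays fall on 5, 12, 19, 26; the last is March 26.
1 September 2023 is a Friday, so the first Monday is September 4 and the fourth is September 25.
20 September 2023 lies within the daylight-saving period (26 March – 25 September), so Ulosa Isles is on daylight time, UTC+12:45.
13:00 Ulosa Isles − 12h45m = 00:15 UTC.
1 February 2023 is a Wednesday, so the first Sunday is February 5 and the third is February 19.
1 November 2023 is a Wednesday, so the first Sunday is November 5.
At the standard offset (UTC+07:00), 00:15 UTC + 7h = 07:15 Wynoth Isles standard time.
Daylight saving runs 19 February – 5 November; the standard-time date in Wynoth Isles, 20 September 2023, is inside that window, so Wynoth Isles is at UTC+08:00.
00:15 UTC + 8h = 08:15 Wynoth Isles.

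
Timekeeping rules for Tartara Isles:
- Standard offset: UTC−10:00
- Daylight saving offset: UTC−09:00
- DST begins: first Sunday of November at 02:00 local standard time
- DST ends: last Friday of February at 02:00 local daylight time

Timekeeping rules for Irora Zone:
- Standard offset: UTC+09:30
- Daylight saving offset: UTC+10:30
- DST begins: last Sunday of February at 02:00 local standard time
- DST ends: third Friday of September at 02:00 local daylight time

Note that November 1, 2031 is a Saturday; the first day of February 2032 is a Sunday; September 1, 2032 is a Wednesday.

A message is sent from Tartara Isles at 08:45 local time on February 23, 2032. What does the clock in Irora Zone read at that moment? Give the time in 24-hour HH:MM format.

1 November 2031 is a Saturday, so the first Sunday is November 2.
1 February 2032 is a Sunday, so Fridays fall on 6, 13, 20, 27; the last is February 27.
February 23, 2032 lies within the daylight-saving period (2 November 2031 – 27 February 2032), so Tartara Isles is on daylight time, UTC−09:00.
08:45 Tartara Isles + 9h = 17:45 UTC.
1 February 2032 is a Sunday, so Sundays fall on 1, 8, 15, 22, 29; the last is February 29.
1 September 2032 is a Wednesday, so the first Friday is September 3 and the third is September 17.
At the standard offset (UTC+09:30), 17:45 UTC + 9h30m = 03:15 Irora Zone standard time (rolling into the next day, 24 February 2032).
The standard-time date in Irora Zone, February 24, 2032, does not fall between 29 February and 17 September, so daylight saving is not in effect and Irora Zone is at UTC+09:30.
17:45 UTC + 9h30m = 03:15 Irora Zone (rolling into the next day, 24 February 2032).

03:15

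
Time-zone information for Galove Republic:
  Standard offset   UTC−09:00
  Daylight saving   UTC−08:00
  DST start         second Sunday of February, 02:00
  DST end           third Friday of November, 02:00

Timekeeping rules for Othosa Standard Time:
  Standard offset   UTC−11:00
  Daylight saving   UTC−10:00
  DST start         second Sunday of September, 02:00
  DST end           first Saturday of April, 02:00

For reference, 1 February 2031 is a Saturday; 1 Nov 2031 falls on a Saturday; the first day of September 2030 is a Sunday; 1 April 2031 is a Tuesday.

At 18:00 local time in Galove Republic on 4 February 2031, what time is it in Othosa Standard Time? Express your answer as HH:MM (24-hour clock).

17:00

1 February 2031 is a Saturday, so the first Sunday is February 2 and the second is February 9.
1 November 2031 is a Saturday, so the first Friday is November 7 and the third is November 21.
4 February 2031 is outside the daylight-saving period (9 February – 21 November), so Galove Republic is on standard time, UTC−09:00.
18:00 Galove Republic + 9h = 03:00 UTC (rolling into the next day, 5 February 2031).
1 September 2030 is a Sunday, so the first Sunday is September 1 and the second is September 8.
1 April 2031 is a Tuesday, so the first Saturday is April 5.
At the standard offset (UTC−11:00), 03:00 UTC − 11h = 16:00 Othosa Standard Time standard time (rolling into the previous day, 4 February 2031).
The standard-time date in Othosa Standard Time, 4 February 2031, falls between 8 September 2030 and 5 April 2031, so daylight saving is in effect and Othosa Standard Time is at UTC−10:00.
03:00 UTC − 10h = 17:00 Othosa Standard Time (rolling into the previous day, 4 February 2031).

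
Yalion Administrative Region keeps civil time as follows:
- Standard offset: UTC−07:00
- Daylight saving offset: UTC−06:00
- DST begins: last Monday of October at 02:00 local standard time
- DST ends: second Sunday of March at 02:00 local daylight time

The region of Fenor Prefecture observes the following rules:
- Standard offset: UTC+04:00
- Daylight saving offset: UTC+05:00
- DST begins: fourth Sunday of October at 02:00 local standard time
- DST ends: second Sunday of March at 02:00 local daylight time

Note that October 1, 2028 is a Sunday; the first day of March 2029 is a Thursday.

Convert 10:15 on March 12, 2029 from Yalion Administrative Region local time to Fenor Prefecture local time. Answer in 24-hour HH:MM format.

1 October 2028 is a Sunday, so Mondays fall on 2, 9, 16, 23, 30; the last is October 30.
1 March 2029 is a Thursday, so the first Sunday is March 4 and the second is March 11.
March 12, 2029 does not fall between 30 October 2028 and 11 March 2029, so daylight saving is not in effect and Yalion Administrative Region is at UTC−07:00.
10:15 Yalion Administrative Region + 7h = 17:15 UTC.
1 October 2028 is a Sunday, so the first Sunday is October 1 and the fourth is October 22.
1 March 2029 is a Thursday, so the first Sunday is March 4 and the second is March 11.
At the standard offset (UTC+04:00), 17:15 UTC + 4h = 21:15 Fenor Prefecture standard time.
Daylight saving runs 22 October 2028 – 11 March 2029; the standard-time date in Fenor Prefecture, March 12, 2029, is outside that window, so Fenor Prefecture is on standard time at UTC+04:00.
17:15 UTC + 4h = 21:15 Fenor Prefecture.

21:15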